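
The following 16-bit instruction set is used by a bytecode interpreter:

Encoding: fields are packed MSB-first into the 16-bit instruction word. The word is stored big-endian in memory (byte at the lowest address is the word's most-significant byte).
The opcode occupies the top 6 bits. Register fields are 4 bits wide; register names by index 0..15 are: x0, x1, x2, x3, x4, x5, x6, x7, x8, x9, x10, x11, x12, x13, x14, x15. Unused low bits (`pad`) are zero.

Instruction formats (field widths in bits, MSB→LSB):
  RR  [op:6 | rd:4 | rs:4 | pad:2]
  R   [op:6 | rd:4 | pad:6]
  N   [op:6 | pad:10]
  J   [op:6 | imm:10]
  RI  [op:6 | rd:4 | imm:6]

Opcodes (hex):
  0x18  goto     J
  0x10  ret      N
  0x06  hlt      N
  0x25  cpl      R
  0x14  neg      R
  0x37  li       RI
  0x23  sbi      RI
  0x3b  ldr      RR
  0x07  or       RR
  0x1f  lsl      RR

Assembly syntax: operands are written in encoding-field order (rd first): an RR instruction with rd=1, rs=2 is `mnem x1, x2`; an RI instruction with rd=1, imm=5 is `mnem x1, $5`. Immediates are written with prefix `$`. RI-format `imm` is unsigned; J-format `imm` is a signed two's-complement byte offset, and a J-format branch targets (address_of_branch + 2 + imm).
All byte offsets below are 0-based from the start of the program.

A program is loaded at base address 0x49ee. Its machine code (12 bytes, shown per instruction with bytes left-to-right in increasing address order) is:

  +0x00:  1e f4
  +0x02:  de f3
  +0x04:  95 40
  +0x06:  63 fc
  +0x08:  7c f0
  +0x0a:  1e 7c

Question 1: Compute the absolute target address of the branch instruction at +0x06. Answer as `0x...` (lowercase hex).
0x49f2

off 0x06: read 63 fc as big → 0x63fc
  opcode bits[15:10]=0x18: goto/J
  [9:0] imm=1020 (s10→-4) = $-4
  target = base 0x49ee + off 0x06 + 2 + imm -4 = 0x49f2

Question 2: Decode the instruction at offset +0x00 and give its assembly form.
[00] 1e f4 → 0x1ef4
  opcode bits[15:10]=0x7: or/RR
  rd: (w>>6)&0xf=0xb → x11
  rs: (w>>2)&0xf=0xd → x13

or x11, x13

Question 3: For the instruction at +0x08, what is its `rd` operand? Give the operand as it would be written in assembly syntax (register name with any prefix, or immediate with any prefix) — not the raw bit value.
x3

[08] 7c f0 → 0x7cf0
  opcode bits[15:10]=0x1f: lsl/RR
  rd: (w>>6)&0xf=0x3 → x3
  rs: (w>>2)&0xf=0xc → x12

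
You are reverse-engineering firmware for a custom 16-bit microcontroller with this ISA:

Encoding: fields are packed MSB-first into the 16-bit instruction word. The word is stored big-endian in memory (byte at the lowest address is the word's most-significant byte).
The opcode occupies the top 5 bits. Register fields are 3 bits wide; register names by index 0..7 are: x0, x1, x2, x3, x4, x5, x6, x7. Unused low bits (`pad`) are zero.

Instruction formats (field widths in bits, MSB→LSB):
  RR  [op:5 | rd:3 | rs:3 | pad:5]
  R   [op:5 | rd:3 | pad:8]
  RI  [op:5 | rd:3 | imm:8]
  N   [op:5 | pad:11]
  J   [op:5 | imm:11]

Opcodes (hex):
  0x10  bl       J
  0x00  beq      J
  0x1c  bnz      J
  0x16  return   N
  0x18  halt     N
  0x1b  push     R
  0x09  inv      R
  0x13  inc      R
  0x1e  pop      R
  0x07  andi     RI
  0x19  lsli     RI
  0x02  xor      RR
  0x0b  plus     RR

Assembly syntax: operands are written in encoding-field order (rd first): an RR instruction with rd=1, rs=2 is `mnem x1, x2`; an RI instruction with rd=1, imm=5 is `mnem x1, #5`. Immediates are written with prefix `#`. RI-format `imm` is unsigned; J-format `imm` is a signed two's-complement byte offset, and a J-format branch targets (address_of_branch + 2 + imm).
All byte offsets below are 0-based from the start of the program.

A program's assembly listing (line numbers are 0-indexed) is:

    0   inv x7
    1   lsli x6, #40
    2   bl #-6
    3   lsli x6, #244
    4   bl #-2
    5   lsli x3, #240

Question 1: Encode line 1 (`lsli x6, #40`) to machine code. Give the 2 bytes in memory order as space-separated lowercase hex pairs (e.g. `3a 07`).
ce 28

L1: lsli op=0x19:5|rd=6:3|imm=40:8 ⇒ 0xce28 ⇒ big ce 28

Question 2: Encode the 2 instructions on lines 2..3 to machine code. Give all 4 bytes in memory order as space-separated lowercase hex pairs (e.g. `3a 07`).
2. bl fields op=0x10:5|imm=-6:11 → word 87fah → 87 fa
3. lsli fields op=0x19:5|rd=6:3|imm=244:8 → word cef4h → ce f4

87 fa ce f4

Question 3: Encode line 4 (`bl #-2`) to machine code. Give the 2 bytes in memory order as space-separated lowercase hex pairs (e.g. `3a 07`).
87 fe

L4: bl op=0x10:5|imm=-2:11 ⇒ 0x87fe ⇒ big 87 fe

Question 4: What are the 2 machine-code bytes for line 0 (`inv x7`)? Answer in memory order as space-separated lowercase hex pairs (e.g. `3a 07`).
L0: inv op=0x9:5|rd=7:3|pad=0:8 ⇒ 0x4f00 ⇒ big 4f 00

4f 00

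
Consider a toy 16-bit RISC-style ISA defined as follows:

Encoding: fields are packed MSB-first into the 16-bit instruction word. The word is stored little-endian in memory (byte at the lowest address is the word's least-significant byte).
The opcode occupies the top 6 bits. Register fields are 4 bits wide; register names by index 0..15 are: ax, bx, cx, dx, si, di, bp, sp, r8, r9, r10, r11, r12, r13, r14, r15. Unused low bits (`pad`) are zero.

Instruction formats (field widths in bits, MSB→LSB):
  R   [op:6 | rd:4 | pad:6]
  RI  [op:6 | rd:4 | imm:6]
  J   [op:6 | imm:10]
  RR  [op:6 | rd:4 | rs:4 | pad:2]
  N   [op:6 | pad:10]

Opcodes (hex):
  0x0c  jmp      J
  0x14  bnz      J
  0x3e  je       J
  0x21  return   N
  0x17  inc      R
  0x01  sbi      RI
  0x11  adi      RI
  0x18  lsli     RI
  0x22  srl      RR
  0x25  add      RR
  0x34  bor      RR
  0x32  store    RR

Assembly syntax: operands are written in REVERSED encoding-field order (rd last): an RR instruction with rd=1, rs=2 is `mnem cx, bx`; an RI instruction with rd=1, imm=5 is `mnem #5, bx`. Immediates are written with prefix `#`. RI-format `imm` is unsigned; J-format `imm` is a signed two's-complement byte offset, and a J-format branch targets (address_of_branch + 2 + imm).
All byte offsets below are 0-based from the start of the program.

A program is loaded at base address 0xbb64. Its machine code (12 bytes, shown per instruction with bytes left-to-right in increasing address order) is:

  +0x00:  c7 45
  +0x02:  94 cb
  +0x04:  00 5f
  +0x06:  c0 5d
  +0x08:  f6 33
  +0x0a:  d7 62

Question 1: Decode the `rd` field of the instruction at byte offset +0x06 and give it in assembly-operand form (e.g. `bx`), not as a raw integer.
off 0x06: read c0 5d as little → 0x5dc0
  op=0x5dc0>>10=0x17 ⇒ inc (R)
  rd: (w>>6)&0xf=0x7 → sp

sp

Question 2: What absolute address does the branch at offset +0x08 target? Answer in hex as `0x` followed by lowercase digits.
+0x08: f6 33 ⇒ word 0x33f6 (little)
  opcode bits[15:10]=0xc: jmp/J
  imm@[9:0]=0x3f6 (s10→-10) ⇒ #-10
  target = base 0xbb64 + off 0x08 + 2 + imm -10 = 0xbb64

0xbb64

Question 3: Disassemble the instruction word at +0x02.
store di, r14

[02] 94 cb → 0xcb94
  op=0xcb94>>10=0x32 ⇒ store (RR)
  rd@[9:6]=0xe ⇒ r14
  rs@[5:2]=0x5 ⇒ di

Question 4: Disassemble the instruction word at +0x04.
@+04  little-endian(00 5f) = 0x5f00
  top 6b → 0x17 → inc [R]
  rd: (w>>6)&0xf=0xc → r12

inc r12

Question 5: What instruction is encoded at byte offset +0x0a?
lsli #23, r11

+0x0a: d7 62 ⇒ word 0x62d7 (little)
  opcode bits[15:10]=0x18: lsli/RI
  rd@[9:6]=0xb ⇒ r11
  imm@[5:0]=0x17 ⇒ #23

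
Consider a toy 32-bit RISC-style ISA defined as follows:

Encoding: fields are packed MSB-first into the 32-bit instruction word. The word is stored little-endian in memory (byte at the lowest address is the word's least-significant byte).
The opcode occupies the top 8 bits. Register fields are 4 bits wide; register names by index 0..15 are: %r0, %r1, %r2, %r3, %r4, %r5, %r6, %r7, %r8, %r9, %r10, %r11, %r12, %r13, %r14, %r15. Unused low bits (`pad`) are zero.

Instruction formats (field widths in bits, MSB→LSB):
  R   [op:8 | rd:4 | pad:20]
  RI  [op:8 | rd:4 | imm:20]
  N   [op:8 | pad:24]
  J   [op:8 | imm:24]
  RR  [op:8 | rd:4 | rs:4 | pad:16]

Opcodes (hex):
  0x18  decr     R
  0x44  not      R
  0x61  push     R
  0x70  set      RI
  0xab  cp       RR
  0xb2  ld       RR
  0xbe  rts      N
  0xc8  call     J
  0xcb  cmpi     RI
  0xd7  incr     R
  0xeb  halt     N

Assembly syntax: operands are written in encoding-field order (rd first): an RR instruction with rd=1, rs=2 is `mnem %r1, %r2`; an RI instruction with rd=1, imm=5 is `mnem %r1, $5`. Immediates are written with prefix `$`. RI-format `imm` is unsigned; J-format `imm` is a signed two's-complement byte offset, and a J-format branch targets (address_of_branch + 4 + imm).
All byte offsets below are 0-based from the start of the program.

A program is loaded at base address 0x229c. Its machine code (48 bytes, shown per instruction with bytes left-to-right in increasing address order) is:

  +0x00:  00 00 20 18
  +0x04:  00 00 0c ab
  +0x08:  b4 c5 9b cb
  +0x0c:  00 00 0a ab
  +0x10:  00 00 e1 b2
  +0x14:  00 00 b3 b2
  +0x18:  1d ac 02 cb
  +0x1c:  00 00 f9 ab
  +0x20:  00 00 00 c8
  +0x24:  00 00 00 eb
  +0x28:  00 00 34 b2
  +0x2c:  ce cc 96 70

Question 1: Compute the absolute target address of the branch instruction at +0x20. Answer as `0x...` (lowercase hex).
off 0x20: read 00 00 00 c8 as little → 0xc8000000
  op=0xc8000000>>24=0xc8 ⇒ call (J)
  imm: (w>>0)&0xffffff=0x0 → $0
  target = base 0x229c + off 0x20 + 4 + imm 0 = 0x22c0

0x22c0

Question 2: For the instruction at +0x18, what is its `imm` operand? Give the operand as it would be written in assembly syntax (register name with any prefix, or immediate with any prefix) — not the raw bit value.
@+18  little-endian(1d ac 02 cb) = 0xcb02ac1d
  top 8b → 0xcb → cmpi [RI]
  rd@[23:20]=0x0 ⇒ %r0
  imm@[19:0]=0x2ac1d ⇒ $175133

$175133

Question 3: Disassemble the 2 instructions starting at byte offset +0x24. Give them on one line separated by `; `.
halt; ld %r3, %r4

off 0x24: read 00 00 00 eb as little → 0xeb000000
  opcode bits[31:24]=0xeb: halt/N
off 0x28: read 00 00 34 b2 as little → 0xb2340000
  opcode bits[31:24]=0xb2: ld/RR
  [23:20] rd=3 = %r3
  [19:16] rs=4 = %r4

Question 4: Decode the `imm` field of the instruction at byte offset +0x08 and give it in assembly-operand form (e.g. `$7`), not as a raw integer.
$771508

off 0x08: read b4 c5 9b cb as little → 0xcb9bc5b4
  op=0xcb9bc5b4>>24=0xcb ⇒ cmpi (RI)
  rd: (w>>20)&0xf=0x9 → %r9
  imm: (w>>0)&0xfffff=0xbc5b4 → $771508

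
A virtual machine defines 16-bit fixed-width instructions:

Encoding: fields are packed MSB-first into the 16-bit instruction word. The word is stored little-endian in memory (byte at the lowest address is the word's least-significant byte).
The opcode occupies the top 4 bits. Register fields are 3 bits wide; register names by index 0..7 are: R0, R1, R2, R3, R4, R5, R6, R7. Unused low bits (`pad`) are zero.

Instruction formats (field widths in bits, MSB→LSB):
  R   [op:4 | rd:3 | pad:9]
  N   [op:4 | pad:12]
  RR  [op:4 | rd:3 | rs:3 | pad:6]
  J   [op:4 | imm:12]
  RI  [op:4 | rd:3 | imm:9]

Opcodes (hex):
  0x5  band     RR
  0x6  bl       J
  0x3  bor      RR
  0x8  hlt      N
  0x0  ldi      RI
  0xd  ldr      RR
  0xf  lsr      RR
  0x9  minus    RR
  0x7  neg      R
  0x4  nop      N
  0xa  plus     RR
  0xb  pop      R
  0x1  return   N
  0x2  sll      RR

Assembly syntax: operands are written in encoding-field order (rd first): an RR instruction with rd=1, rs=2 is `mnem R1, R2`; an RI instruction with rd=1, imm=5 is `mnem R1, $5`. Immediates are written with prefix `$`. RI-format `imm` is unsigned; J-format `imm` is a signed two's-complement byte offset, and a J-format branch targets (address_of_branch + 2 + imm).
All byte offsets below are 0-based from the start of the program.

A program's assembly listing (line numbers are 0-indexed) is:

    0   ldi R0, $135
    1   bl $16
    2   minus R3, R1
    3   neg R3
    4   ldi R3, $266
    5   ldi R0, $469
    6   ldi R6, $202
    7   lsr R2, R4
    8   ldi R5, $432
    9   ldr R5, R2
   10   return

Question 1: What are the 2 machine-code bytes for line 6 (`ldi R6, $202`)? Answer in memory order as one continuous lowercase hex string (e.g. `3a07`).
ca0c

L6: ldi op=0x0:4|rd=6:3|imm=202:9 ⇒ 0x0cca ⇒ little ca 0c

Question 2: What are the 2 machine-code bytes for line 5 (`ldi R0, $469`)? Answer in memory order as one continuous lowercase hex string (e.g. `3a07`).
L5: ldi op=0x0:4|rd=0:3|imm=469:9 ⇒ 0x01d5 ⇒ little d5 01

d501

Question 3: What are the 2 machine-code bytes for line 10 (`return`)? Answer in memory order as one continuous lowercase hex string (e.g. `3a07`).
line 10 (return): pack op=0x1:4|pad=0:12 = 0x1000; little→ 00 10

0010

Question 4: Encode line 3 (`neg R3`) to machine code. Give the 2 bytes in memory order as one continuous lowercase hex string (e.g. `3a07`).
3. neg fields op=0x7:4|rd=3:3|pad=0:9 → word 7600h → 00 76

0076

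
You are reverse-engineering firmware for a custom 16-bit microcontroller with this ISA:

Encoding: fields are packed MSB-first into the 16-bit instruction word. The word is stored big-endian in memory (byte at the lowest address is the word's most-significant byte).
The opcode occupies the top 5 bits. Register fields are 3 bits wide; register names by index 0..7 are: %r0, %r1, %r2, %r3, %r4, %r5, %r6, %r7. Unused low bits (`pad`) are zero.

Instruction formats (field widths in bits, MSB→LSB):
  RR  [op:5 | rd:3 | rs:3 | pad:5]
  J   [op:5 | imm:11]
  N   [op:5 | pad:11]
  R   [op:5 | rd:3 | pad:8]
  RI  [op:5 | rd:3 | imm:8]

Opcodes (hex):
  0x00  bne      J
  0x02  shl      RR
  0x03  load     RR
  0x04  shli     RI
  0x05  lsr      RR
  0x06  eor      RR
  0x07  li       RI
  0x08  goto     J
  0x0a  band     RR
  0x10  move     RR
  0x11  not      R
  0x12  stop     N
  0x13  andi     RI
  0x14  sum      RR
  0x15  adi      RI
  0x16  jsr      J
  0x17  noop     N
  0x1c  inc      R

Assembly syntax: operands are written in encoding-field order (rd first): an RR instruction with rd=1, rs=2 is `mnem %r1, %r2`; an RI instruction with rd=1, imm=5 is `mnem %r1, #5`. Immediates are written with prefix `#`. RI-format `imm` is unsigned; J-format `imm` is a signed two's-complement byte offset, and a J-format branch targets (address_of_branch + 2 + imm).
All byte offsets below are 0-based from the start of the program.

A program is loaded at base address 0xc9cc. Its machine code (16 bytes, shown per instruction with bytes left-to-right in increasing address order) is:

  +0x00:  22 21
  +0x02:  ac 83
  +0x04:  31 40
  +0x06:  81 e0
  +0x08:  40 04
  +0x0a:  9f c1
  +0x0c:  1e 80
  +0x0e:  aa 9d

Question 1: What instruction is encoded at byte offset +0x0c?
off 0x0c: read 1e 80 as big → 0x1e80
  top 5b → 0x3 → load [RR]
  [10:8] rd=6 = %r6
  [7:5] rs=4 = %r4

load %r6, %r4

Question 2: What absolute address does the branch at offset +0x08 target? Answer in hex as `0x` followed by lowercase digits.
0xc9da

[08] 40 04 → 0x4004
  op=0x4004>>11=0x8 ⇒ goto (J)
  imm@[10:0]=0x4 ⇒ #4
  target = base 0xc9cc + off 0x08 + 2 + imm 4 = 0xc9da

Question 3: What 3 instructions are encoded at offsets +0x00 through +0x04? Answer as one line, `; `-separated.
@+00  big-endian(22 21) = 0x2221
  opcode bits[15:11]=0x4: shli/RI
  rd@[10:8]=0x2 ⇒ %r2
  imm@[7:0]=0x21 ⇒ #33
@+02  big-endian(ac 83) = 0xac83
  opcode bits[15:11]=0x15: adi/RI
  rd@[10:8]=0x4 ⇒ %r4
  imm@[7:0]=0x83 ⇒ #131
@+04  big-endian(31 40) = 0x3140
  opcode bits[15:11]=0x6: eor/RR
  rd@[10:8]=0x1 ⇒ %r1
  rs@[7:5]=0x2 ⇒ %r2

shli %r2, #33; adi %r4, #131; eor %r1, %r2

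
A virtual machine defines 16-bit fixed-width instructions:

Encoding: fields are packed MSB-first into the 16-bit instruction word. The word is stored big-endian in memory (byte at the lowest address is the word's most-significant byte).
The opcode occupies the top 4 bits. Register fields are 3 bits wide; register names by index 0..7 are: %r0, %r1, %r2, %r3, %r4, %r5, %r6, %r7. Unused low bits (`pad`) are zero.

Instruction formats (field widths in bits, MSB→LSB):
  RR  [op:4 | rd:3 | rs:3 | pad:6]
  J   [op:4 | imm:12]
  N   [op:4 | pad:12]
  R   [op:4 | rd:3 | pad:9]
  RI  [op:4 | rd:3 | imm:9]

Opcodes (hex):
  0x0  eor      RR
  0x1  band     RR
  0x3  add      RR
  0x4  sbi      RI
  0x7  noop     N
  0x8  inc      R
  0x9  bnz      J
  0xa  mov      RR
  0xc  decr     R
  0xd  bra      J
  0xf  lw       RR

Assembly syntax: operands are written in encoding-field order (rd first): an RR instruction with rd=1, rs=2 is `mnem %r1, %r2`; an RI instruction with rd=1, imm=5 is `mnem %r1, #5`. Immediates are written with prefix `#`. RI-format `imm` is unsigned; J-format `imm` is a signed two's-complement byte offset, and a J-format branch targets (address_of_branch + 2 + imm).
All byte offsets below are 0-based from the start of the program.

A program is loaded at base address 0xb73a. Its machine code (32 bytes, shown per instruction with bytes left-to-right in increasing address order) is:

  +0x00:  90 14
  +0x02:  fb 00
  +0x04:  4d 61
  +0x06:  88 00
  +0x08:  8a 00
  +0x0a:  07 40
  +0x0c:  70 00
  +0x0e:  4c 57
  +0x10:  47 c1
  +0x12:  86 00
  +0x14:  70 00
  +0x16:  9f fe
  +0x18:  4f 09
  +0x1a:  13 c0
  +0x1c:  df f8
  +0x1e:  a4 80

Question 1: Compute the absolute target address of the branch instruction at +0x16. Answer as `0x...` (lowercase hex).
0xb750

+0x16: 9f fe ⇒ word 0x9ffe (big)
  opcode bits[15:12]=0x9: bnz/J
  imm: (w>>0)&0xfff=0xffe (s12→-2) → #-2
  target = base 0xb73a + off 0x16 + 2 + imm -2 = 0xb750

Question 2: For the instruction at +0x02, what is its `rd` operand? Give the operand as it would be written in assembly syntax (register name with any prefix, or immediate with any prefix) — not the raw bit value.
[02] fb 00 → 0xfb00
  op=0xfb00>>12=0xf ⇒ lw (RR)
  rd@[11:9]=0x5 ⇒ %r5
  rs@[8:6]=0x4 ⇒ %r4

%r5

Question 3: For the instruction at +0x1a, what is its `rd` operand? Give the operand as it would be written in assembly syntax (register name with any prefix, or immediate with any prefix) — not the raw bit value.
%r1

@+1a  big-endian(13 c0) = 0x13c0
  top 4b → 0x1 → band [RR]
  rd: (w>>9)&0x7=0x1 → %r1
  rs: (w>>6)&0x7=0x7 → %r7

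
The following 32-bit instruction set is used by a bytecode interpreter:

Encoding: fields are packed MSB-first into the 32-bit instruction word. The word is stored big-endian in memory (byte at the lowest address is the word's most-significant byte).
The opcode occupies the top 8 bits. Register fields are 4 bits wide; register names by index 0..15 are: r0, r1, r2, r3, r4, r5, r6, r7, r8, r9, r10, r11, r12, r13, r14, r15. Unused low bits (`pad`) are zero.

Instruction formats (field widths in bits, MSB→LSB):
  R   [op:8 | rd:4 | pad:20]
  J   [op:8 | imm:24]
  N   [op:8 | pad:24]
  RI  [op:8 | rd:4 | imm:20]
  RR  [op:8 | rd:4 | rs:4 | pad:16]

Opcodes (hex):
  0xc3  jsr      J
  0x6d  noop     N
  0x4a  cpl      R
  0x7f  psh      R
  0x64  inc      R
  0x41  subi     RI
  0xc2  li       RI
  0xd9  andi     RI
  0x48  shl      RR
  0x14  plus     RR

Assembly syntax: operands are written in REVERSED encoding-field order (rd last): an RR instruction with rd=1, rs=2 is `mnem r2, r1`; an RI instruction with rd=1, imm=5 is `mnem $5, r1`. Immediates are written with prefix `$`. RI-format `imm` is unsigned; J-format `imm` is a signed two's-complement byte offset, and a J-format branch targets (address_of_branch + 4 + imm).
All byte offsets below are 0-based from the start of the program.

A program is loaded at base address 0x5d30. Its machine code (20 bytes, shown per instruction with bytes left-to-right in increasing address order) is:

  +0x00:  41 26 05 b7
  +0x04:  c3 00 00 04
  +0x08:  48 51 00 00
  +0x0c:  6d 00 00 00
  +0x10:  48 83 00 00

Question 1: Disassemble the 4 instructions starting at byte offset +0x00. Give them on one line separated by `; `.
+0x00: 41 26 05 b7 ⇒ word 0x412605b7 (big)
  top 8b → 0x41 → subi [RI]
  rd: (w>>20)&0xf=0x2 → r2
  imm: (w>>0)&0xfffff=0x605b7 → $394679
+0x04: c3 00 00 04 ⇒ word 0xc3000004 (big)
  top 8b → 0xc3 → jsr [J]
  imm: (w>>0)&0xffffff=0x4 → $4
+0x08: 48 51 00 00 ⇒ word 0x48510000 (big)
  top 8b → 0x48 → shl [RR]
  rd: (w>>20)&0xf=0x5 → r5
  rs: (w>>16)&0xf=0x1 → r1
+0x0c: 6d 00 00 00 ⇒ word 0x6d000000 (big)
  top 8b → 0x6d → noop [N]

subi $394679, r2; jsr $4; shl r1, r5; noop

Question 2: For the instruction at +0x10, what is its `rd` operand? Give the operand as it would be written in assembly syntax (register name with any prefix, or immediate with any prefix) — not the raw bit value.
r8

@+10  big-endian(48 83 00 00) = 0x48830000
  op=0x48830000>>24=0x48 ⇒ shl (RR)
  rd@[23:20]=0x8 ⇒ r8
  rs@[19:16]=0x3 ⇒ r3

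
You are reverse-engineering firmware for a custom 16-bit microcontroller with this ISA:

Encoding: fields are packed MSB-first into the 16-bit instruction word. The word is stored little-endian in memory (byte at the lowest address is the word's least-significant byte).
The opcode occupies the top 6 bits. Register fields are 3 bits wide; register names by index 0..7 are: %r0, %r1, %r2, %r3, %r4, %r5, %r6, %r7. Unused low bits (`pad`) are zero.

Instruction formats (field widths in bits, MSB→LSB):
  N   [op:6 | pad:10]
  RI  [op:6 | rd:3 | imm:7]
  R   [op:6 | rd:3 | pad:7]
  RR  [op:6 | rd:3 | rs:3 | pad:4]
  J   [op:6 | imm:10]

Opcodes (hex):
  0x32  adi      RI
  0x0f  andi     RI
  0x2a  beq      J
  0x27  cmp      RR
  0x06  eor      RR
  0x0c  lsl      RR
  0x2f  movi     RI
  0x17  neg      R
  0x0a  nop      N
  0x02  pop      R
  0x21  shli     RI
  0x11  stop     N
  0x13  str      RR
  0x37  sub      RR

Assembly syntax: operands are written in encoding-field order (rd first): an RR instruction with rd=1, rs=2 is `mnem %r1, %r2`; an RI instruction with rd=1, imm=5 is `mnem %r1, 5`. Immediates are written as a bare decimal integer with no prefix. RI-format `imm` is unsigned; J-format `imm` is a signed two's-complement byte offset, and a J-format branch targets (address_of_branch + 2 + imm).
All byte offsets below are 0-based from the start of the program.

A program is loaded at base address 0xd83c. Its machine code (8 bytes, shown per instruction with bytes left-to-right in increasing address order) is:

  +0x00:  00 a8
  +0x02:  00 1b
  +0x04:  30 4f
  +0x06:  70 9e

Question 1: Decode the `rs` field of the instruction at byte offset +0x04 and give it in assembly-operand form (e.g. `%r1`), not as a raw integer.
[04] 30 4f → 0x4f30
  op=0x4f30>>10=0x13 ⇒ str (RR)
  rd: (w>>7)&0x7=0x6 → %r6
  rs: (w>>4)&0x7=0x3 → %r3

%r3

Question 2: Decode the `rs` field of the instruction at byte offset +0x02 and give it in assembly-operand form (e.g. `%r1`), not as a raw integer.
%r0

+0x02: 00 1b ⇒ word 0x1b00 (little)
  opcode bits[15:10]=0x6: eor/RR
  rd@[9:7]=0x6 ⇒ %r6
  rs@[6:4]=0x0 ⇒ %r0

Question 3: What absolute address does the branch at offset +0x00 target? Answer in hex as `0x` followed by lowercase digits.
0xd83e

[00] 00 a8 → 0xa800
  op=0xa800>>10=0x2a ⇒ beq (J)
  [9:0] imm=0 = 0
  target = base 0xd83c + off 0x00 + 2 + imm 0 = 0xd83e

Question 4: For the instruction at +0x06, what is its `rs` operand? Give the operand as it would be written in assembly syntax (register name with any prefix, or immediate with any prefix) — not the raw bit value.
off 0x06: read 70 9e as little → 0x9e70
  top 6b → 0x27 → cmp [RR]
  rd: (w>>7)&0x7=0x4 → %r4
  rs: (w>>4)&0x7=0x7 → %r7

%r7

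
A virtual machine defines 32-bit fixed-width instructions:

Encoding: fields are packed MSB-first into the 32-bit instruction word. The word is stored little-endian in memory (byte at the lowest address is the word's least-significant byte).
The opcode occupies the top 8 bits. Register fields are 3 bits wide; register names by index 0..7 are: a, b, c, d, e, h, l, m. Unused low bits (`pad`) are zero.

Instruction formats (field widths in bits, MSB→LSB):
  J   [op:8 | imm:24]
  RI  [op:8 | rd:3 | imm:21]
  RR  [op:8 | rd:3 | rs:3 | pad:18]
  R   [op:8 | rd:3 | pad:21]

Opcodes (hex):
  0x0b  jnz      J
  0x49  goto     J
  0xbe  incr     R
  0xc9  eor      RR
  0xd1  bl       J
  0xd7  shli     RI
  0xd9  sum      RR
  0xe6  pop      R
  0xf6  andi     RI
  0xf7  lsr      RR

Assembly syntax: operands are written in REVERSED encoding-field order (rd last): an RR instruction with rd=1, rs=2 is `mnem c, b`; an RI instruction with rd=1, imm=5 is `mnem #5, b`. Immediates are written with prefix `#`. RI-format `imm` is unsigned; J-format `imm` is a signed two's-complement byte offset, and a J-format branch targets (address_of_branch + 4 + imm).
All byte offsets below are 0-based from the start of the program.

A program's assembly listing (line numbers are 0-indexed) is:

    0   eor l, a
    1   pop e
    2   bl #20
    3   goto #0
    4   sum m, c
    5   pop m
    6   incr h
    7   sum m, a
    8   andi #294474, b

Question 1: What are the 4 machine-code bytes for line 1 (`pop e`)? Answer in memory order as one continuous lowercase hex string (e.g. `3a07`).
line 1 (pop): pack op=0xe6:8|rd=4:3|pad=0:21 = 0xe6800000; little→ 00 00 80 e6

000080e6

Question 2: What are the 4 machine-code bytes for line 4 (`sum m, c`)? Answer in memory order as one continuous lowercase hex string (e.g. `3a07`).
L4: sum op=0xd9:8|rd=2:3|rs=7:3|pad=0:18 ⇒ 0xd95c0000 ⇒ little 00 00 5c d9

00005cd9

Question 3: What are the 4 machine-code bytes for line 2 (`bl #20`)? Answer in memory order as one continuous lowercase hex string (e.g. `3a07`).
140000d1

L2: bl op=0xd1:8|imm=20:24 ⇒ 0xd1000014 ⇒ little 14 00 00 d1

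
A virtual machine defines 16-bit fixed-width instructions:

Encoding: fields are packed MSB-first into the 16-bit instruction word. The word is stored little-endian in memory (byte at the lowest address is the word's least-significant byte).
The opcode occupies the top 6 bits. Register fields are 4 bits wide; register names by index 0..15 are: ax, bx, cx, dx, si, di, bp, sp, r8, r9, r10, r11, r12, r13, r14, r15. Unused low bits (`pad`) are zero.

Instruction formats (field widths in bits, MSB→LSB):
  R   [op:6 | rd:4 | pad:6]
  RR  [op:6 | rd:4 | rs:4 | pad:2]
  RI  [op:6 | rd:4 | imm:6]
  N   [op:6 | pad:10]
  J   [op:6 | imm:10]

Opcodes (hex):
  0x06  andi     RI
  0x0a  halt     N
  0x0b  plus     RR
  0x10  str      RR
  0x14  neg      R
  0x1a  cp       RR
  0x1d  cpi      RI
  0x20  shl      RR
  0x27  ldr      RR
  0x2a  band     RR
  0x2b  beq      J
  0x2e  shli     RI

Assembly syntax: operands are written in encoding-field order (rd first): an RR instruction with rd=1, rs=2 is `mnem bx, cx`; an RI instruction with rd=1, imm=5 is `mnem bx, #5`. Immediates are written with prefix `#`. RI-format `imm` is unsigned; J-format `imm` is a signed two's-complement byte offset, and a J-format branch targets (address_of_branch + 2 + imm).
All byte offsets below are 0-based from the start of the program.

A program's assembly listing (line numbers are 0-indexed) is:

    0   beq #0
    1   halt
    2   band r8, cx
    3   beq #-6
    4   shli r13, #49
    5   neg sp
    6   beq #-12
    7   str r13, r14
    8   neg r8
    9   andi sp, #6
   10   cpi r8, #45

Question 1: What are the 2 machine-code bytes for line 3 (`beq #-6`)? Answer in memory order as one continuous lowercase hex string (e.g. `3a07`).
3. beq fields op=0x2b:6|imm=-6:10 → word affah → fa af

faaf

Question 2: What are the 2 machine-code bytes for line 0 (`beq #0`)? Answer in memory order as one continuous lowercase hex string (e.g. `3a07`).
0. beq fields op=0x2b:6|imm=0:10 → word ac00h → 00 ac

00ac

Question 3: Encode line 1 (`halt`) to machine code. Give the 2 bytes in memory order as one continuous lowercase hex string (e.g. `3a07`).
0028

L1: halt op=0xa:6|pad=0:10 ⇒ 0x2800 ⇒ little 00 28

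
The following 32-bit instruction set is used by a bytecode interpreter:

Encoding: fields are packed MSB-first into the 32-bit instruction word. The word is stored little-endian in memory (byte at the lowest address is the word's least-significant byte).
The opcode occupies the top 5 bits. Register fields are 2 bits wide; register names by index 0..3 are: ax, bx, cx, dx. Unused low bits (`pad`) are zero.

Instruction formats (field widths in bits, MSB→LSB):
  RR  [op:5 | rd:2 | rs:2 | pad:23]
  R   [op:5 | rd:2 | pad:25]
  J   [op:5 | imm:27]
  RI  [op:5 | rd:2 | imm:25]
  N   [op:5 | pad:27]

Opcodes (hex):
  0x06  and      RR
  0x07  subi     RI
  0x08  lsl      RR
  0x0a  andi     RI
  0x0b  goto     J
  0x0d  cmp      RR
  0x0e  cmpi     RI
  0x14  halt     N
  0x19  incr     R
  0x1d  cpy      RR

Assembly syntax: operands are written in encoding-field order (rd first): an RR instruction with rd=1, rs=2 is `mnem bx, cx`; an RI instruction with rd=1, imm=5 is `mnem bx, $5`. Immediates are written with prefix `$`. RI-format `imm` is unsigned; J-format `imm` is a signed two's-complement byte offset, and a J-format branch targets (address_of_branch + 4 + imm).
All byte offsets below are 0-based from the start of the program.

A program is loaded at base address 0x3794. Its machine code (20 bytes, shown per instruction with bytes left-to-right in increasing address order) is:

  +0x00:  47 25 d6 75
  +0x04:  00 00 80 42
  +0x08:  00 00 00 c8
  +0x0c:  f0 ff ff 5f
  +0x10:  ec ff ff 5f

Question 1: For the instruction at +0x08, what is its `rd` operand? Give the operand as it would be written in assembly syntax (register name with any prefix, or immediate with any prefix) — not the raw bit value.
ax

@+08  little-endian(00 00 00 c8) = 0xc8000000
  op=0xc8000000>>27=0x19 ⇒ incr (R)
  rd: (w>>25)&0x3=0x0 → ax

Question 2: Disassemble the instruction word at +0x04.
+0x04: 00 00 80 42 ⇒ word 0x42800000 (little)
  op=0x42800000>>27=0x8 ⇒ lsl (RR)
  [26:25] rd=1 = bx
  [24:23] rs=1 = bx

lsl bx, bx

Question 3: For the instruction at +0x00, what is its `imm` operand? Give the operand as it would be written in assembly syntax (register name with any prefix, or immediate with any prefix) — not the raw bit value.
$30811463

@+00  little-endian(47 25 d6 75) = 0x75d62547
  opcode bits[31:27]=0xe: cmpi/RI
  rd: (w>>25)&0x3=0x2 → cx
  imm: (w>>0)&0x1ffffff=0x1d62547 → $30811463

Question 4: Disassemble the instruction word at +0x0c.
[0c] f0 ff ff 5f → 0x5ffffff0
  opcode bits[31:27]=0xb: goto/J
  imm: (w>>0)&0x7ffffff=0x7fffff0 (s27→-16) → $-16

goto $-16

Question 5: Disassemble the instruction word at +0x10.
goto $-20

[10] ec ff ff 5f → 0x5fffffec
  op=0x5fffffec>>27=0xb ⇒ goto (J)
  imm: (w>>0)&0x7ffffff=0x7ffffec (s27→-20) → $-20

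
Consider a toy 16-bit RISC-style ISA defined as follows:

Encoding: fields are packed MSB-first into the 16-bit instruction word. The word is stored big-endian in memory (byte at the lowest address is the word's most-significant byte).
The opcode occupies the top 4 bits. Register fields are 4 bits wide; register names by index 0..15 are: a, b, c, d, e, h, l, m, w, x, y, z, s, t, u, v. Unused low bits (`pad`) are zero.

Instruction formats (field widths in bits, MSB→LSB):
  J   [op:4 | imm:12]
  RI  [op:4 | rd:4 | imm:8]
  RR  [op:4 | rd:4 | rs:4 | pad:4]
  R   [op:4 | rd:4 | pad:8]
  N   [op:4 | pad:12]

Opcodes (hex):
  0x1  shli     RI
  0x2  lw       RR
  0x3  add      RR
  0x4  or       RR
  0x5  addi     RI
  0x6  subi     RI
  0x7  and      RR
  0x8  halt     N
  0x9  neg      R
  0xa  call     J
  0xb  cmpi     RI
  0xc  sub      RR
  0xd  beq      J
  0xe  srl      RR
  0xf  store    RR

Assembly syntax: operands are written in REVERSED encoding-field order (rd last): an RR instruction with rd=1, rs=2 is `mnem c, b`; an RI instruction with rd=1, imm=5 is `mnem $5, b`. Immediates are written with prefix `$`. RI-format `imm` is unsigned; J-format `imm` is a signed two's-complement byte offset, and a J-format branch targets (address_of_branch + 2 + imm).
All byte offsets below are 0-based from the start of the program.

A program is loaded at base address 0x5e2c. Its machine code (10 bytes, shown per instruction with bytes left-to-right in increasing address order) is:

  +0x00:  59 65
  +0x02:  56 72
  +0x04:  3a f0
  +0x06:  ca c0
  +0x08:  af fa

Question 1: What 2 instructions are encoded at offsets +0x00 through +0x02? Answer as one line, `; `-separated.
@+00  big-endian(59 65) = 0x5965
  op=0x5965>>12=0x5 ⇒ addi (RI)
  rd@[11:8]=0x9 ⇒ x
  imm@[7:0]=0x65 ⇒ $101
@+02  big-endian(56 72) = 0x5672
  op=0x5672>>12=0x5 ⇒ addi (RI)
  rd@[11:8]=0x6 ⇒ l
  imm@[7:0]=0x72 ⇒ $114

addi $101, x; addi $114, l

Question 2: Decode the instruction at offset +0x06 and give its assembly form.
sub s, y

+0x06: ca c0 ⇒ word 0xcac0 (big)
  op=0xcac0>>12=0xc ⇒ sub (RR)
  [11:8] rd=10 = y
  [7:4] rs=12 = s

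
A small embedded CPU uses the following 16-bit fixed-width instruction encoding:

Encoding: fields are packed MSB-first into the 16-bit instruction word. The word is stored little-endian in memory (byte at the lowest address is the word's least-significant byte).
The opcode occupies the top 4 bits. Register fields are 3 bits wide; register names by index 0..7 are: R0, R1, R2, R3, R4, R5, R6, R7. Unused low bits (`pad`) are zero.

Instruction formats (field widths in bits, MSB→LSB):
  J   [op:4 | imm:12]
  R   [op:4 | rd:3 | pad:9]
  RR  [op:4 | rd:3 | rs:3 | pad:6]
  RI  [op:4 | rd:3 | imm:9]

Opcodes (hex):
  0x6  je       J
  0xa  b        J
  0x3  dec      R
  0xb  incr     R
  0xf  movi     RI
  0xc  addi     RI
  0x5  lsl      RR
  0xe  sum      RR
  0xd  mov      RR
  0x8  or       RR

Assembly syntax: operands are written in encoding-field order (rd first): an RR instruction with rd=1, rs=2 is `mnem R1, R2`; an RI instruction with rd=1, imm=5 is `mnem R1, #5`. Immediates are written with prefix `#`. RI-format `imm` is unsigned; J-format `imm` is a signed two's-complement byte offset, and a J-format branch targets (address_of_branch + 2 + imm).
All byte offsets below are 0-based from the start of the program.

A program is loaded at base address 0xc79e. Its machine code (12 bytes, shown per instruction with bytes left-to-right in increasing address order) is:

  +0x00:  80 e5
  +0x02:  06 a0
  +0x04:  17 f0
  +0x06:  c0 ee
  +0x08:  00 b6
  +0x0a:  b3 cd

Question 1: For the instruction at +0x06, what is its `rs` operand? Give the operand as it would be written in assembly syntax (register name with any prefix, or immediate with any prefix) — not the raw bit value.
@+06  little-endian(c0 ee) = 0xeec0
  op=0xeec0>>12=0xe ⇒ sum (RR)
  [11:9] rd=7 = R7
  [8:6] rs=3 = R3

R3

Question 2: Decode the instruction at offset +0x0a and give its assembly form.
@+0a  little-endian(b3 cd) = 0xcdb3
  opcode bits[15:12]=0xc: addi/RI
  rd: (w>>9)&0x7=0x6 → R6
  imm: (w>>0)&0x1ff=0x1b3 → #435

addi R6, #435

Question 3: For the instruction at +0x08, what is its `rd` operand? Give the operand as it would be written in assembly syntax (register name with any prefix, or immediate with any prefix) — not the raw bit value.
R3

+0x08: 00 b6 ⇒ word 0xb600 (little)
  top 4b → 0xb → incr [R]
  rd: (w>>9)&0x7=0x3 → R3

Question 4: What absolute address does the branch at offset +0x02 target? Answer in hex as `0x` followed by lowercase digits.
0xc7a8

[02] 06 a0 → 0xa006
  op=0xa006>>12=0xa ⇒ b (J)
  imm: (w>>0)&0xfff=0x6 → #6
  target = base 0xc79e + off 0x02 + 2 + imm 6 = 0xc7a8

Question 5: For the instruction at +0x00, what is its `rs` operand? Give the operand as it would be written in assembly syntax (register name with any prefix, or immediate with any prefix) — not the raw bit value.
+0x00: 80 e5 ⇒ word 0xe580 (little)
  op=0xe580>>12=0xe ⇒ sum (RR)
  rd@[11:9]=0x2 ⇒ R2
  rs@[8:6]=0x6 ⇒ R6

R6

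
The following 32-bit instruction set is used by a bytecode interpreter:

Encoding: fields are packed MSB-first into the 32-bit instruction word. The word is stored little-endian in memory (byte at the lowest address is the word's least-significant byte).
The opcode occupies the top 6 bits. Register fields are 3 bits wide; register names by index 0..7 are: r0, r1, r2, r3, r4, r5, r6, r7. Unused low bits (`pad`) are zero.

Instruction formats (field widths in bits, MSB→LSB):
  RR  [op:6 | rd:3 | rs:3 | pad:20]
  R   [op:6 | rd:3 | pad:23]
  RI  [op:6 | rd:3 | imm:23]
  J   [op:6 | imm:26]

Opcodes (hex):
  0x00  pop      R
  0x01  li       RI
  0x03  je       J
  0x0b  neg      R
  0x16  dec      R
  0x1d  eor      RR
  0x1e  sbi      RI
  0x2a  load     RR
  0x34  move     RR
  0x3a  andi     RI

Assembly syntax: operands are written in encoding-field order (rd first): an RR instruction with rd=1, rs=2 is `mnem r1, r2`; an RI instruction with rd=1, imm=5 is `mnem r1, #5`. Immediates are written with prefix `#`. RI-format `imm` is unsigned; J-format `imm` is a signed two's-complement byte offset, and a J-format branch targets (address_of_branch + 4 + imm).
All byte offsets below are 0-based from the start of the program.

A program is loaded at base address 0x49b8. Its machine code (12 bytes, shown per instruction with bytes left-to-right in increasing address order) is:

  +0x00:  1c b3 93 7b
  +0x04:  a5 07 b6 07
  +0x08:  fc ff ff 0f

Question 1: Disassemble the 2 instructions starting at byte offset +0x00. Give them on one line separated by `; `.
[00] 1c b3 93 7b → 0x7b93b31c
  top 6b → 0x1e → sbi [RI]
  rd: (w>>23)&0x7=0x7 → r7
  imm: (w>>0)&0x7fffff=0x13b31c → #1291036
[04] a5 07 b6 07 → 0x07b607a5
  top 6b → 0x1 → li [RI]
  rd: (w>>23)&0x7=0x7 → r7
  imm: (w>>0)&0x7fffff=0x3607a5 → #3540901

sbi r7, #1291036; li r7, #3540901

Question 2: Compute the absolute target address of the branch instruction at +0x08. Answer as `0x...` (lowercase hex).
@+08  little-endian(fc ff ff 0f) = 0x0ffffffc
  op=0x0ffffffc>>26=0x3 ⇒ je (J)
  imm: (w>>0)&0x3ffffff=0x3fffffc (s26→-4) → #-4
  target = base 0x49b8 + off 0x08 + 4 + imm -4 = 0x49c0

0x49c0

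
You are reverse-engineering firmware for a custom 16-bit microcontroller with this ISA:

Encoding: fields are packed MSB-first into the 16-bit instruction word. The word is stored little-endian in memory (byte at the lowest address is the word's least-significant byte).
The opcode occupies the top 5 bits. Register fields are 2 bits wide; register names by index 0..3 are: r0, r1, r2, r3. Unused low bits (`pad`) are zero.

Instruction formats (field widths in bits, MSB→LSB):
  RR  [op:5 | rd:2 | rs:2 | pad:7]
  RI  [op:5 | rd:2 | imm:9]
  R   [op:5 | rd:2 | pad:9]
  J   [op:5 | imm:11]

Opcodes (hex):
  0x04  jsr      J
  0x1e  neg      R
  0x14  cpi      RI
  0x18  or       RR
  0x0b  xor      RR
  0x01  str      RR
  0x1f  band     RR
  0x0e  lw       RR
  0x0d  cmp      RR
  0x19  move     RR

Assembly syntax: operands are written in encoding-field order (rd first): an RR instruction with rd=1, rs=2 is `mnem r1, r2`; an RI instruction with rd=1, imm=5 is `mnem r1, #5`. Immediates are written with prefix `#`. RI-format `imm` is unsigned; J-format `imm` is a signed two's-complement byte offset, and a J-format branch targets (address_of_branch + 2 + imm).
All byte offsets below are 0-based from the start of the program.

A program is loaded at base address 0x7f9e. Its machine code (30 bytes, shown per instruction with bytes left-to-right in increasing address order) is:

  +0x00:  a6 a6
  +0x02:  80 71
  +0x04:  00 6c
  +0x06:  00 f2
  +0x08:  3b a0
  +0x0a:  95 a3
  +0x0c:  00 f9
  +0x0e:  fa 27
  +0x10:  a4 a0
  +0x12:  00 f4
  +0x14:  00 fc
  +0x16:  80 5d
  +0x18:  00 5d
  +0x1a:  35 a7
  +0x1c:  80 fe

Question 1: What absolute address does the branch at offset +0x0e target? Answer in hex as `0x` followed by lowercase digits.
0x7fa8

+0x0e: fa 27 ⇒ word 0x27fa (little)
  op=0x27fa>>11=0x4 ⇒ jsr (J)
  imm@[10:0]=0x7fa (s11→-6) ⇒ #-6
  target = base 0x7f9e + off 0x0e + 2 + imm -6 = 0x7fa8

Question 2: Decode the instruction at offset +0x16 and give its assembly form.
xor r2, r3

off 0x16: read 80 5d as little → 0x5d80
  op=0x5d80>>11=0xb ⇒ xor (RR)
  [10:9] rd=2 = r2
  [8:7] rs=3 = r3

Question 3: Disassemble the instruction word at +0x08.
[08] 3b a0 → 0xa03b
  op=0xa03b>>11=0x14 ⇒ cpi (RI)
  rd: (w>>9)&0x3=0x0 → r0
  imm: (w>>0)&0x1ff=0x3b → #59

cpi r0, #59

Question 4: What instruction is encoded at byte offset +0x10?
off 0x10: read a4 a0 as little → 0xa0a4
  op=0xa0a4>>11=0x14 ⇒ cpi (RI)
  [10:9] rd=0 = r0
  [8:0] imm=164 = #164

cpi r0, #164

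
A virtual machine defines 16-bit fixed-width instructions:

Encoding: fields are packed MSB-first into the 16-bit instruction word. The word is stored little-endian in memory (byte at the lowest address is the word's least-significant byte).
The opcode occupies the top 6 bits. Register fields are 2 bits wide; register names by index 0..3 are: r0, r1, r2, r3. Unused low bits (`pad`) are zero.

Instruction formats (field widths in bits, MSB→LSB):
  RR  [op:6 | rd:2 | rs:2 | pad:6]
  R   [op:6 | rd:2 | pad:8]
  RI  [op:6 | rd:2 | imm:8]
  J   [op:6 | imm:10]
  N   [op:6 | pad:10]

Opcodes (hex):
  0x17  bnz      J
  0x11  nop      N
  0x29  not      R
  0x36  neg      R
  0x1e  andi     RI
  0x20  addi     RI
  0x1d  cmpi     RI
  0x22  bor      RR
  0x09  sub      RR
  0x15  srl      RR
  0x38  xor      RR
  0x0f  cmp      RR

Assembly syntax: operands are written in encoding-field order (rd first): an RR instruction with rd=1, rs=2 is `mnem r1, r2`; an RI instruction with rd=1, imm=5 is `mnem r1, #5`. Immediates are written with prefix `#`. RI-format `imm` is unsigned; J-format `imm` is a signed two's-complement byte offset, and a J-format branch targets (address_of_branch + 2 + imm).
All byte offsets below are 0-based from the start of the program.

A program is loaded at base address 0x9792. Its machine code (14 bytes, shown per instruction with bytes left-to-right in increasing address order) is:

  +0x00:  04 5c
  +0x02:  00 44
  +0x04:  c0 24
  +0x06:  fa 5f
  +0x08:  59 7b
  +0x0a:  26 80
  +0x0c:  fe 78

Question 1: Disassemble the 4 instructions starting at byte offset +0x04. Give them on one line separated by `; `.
[04] c0 24 → 0x24c0
  top 6b → 0x9 → sub [RR]
  rd@[9:8]=0x0 ⇒ r0
  rs@[7:6]=0x3 ⇒ r3
[06] fa 5f → 0x5ffa
  top 6b → 0x17 → bnz [J]
  imm@[9:0]=0x3fa (s10→-6) ⇒ #-6
[08] 59 7b → 0x7b59
  top 6b → 0x1e → andi [RI]
  rd@[9:8]=0x3 ⇒ r3
  imm@[7:0]=0x59 ⇒ #89
[0a] 26 80 → 0x8026
  top 6b → 0x20 → addi [RI]
  rd@[9:8]=0x0 ⇒ r0
  imm@[7:0]=0x26 ⇒ #38

sub r0, r3; bnz #-6; andi r3, #89; addi r0, #38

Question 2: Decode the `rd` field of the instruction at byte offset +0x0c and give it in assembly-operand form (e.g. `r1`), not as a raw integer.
r0

@+0c  little-endian(fe 78) = 0x78fe
  top 6b → 0x1e → andi [RI]
  [9:8] rd=0 = r0
  [7:0] imm=254 = #254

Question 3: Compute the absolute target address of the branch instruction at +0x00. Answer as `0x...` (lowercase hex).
0x9798

@+00  little-endian(04 5c) = 0x5c04
  opcode bits[15:10]=0x17: bnz/J
  imm: (w>>0)&0x3ff=0x4 → #4
  target = base 0x9792 + off 0x00 + 2 + imm 4 = 0x9798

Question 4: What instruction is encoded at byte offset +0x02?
nop

[02] 00 44 → 0x4400
  top 6b → 0x11 → nop [N]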